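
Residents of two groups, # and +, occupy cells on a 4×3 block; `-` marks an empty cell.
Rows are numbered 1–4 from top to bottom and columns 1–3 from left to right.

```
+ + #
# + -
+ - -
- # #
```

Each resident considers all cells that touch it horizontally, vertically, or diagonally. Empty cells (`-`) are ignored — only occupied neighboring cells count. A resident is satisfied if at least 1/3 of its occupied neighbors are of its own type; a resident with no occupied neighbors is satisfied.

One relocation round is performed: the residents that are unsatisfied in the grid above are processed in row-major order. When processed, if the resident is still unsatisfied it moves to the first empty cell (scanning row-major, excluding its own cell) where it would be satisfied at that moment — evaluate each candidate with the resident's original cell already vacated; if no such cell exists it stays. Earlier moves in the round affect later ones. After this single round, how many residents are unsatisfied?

Initially unsatisfied (in order): (1,3), (2,1).
  (1,3) → (3,2).
  (2,1) → (2,3).
Resulting grid:
+ + -
- + #
+ # -
- # #
All satisfied now.

0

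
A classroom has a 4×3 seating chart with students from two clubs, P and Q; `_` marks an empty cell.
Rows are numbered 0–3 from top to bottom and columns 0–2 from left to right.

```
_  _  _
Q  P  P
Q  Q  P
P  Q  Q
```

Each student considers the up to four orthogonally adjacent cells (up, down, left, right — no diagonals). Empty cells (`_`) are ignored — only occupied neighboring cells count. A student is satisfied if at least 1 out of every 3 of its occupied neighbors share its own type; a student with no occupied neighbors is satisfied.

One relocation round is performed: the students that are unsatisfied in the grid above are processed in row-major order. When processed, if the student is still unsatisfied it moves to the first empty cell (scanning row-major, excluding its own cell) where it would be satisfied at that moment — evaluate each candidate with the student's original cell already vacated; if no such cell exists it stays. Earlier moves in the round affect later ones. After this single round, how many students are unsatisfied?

0

Initially unsatisfied (in order): (3,0).
  (3,0) → (0,1).
Resulting grid:
_ P _
Q P P
Q Q P
_ Q Q
All satisfied now.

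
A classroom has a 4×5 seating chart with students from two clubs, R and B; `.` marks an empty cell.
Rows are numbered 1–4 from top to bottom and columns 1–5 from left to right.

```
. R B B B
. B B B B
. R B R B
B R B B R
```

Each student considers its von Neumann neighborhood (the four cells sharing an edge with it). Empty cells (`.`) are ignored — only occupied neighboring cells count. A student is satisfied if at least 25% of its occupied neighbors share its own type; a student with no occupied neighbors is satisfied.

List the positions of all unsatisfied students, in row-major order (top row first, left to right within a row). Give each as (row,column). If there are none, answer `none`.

(1,2), (3,4), (4,1), (4,5)

(1,2)R 0/2 ✗
(1,3)B 2/3 ✓
(1,4)B 3/3 ✓
(1,5)B 2/2 ✓
(2,2)B 1/3 ✓
(2,3)B 4/4 ✓
(2,4)B 3/4 ✓
(2,5)B 3/3 ✓
(3,2)R 1/3 ✓
(3,3)B 2/4 ✓
(3,4)R 0/4 ✗
(3,5)B 1/3 ✓
(4,1)B 0/1 ✗
(4,2)R 1/3 ✓
(4,3)B 2/3 ✓
(4,4)B 1/3 ✓
(4,5)R 0/2 ✗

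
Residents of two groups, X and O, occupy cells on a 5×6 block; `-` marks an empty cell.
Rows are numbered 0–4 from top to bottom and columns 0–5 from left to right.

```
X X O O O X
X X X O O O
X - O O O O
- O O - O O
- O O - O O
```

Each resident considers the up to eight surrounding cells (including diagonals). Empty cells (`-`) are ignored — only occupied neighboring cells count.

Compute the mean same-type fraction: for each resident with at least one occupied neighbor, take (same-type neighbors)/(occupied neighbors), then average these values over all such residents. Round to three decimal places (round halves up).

0.814

Row 0: (0,0)X 3/3 · (0,1)X 4/5 · (0,2)O 2/5 · (0,3)O 4/5 · (0,4)O 4/5 · (0,5)X 0/3
Row 1: (1,0)X 4/4 · (1,1)X 5/7 · (1,2)X 2/7 · (1,3)O 7/8 · (1,4)O 7/8 · (1,5)O 4/5
Row 2: (2,0)X 2/3 · (2,2)O 4/6 · (2,3)O 6/7 · (2,4)O 7/7 · (2,5)O 5/5
Row 3: (3,1)O 4/5 · (3,2)O 5/5 · (3,4)O 6/6 · (3,5)O 5/5
Row 4: (4,1)O 3/3 · (4,2)O 3/3 · (4,4)O 3/3 · (4,5)O 3/3
Sum over 25 residents: 3/3 + 4/5 + 2/5 + 4/5 + 4/5 + 0/3 + 4/4 + 5/7 + 2/7 + 7/8 + 7/8 + 4/5 + 2/3 + 4/6 + 6/7 + 7/7 + 5/5 + 4/5 + 5/5 + 6/6 + 5/5 + 3/3 + 3/3 + 3/3 + 3/3 = 8543/420; mean = 8543/420 ÷ 25 = 8543/10500 = 0.813619… → 0.814.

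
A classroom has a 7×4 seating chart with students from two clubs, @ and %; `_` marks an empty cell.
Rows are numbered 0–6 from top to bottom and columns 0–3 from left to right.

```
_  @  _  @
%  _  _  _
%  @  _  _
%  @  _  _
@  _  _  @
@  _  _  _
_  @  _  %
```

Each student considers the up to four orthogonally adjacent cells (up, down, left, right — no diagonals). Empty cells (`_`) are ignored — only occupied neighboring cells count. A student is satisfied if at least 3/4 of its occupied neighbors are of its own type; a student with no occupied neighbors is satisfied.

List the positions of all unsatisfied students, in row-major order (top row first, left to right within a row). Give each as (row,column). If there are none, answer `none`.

(0,1)@ 0/0 ok
(0,3)@ 0/0 ok
(1,0)% 1/1 ok
(2,0)% 2/3 unhappy
(2,1)@ 1/2 unhappy
(3,0)% 1/3 unhappy
(3,1)@ 1/2 unhappy
(4,0)@ 1/2 unhappy
(4,3)@ 0/0 ok
(5,0)@ 1/1 ok
(6,1)@ 0/0 ok
(6,3)% 0/0 ok

(2,0), (2,1), (3,0), (3,1), (4,0)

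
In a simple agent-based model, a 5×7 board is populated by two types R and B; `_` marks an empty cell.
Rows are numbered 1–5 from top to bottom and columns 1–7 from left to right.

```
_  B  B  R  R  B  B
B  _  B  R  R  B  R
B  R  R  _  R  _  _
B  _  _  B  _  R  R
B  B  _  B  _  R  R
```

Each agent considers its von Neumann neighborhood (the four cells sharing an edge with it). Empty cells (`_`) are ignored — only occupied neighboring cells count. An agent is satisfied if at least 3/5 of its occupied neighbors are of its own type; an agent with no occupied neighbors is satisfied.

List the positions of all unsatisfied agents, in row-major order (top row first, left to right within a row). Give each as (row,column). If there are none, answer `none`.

(1,7), (2,3), (2,6), (2,7), (3,2), (3,3)

(1,2)B 1/1 ok
(1,3)B 2/3 ok
(1,4)R 2/3 ok
(1,5)R 2/3 ok
(1,6)B 2/3 ok
(1,7)B 1/2 unhappy
(2,1)B 1/1 ok
(2,3)B 1/3 unhappy
(2,4)R 2/3 ok
(2,5)R 3/4 ok
(2,6)B 1/3 unhappy
(2,7)R 0/2 unhappy
(3,1)B 2/3 ok
(3,2)R 1/2 unhappy
(3,3)R 1/2 unhappy
(3,5)R 1/1 ok
(4,1)B 2/2 ok
(4,4)B 1/1 ok
(4,6)R 2/2 ok
(4,7)R 2/2 ok
(5,1)B 2/2 ok
(5,2)B 1/1 ok
(5,4)B 1/1 ok
(5,6)R 2/2 ok
(5,7)R 2/2 ok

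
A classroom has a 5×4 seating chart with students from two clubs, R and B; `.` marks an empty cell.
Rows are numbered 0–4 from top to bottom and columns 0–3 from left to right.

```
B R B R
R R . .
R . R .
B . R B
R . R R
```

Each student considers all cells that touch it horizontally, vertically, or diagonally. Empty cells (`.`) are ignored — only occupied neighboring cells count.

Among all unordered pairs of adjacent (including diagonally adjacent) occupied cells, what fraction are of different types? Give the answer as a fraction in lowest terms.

6/11

Scan each occupied cell's neighbors to the right and below (and the two forward diagonals) so each pair is counted once.
From row 0: 6 unlike of 8 pairs (running 6/8).
From row 1: 0 unlike of 4 pairs (running 6/12).
From row 2: 2 unlike of 3 pairs (running 8/15).
From row 3: 4 unlike of 6 pairs (running 12/21).
From row 4: 0 unlike of 1 pairs (running 12/22).
Total adjacent occupied pairs: 22; unlike-type pairs: 12.
12/22 reduces to 6/11.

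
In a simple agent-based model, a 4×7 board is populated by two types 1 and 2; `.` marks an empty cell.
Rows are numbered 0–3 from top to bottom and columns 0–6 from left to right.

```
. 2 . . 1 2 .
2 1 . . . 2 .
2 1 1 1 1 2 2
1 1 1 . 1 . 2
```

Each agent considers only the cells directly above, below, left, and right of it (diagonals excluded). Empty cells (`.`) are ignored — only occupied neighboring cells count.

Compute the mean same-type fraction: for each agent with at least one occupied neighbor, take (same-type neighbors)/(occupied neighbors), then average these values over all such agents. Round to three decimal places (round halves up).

Row 0: (0,1)2 0/1 · (0,4)1 0/1 · (0,5)2 1/2
Row 1: (1,0)2 1/2 · (1,1)1 1/3 · (1,5)2 2/2
Row 2: (2,0)2 1/3 · (2,1)1 3/4 · (2,2)1 3/3 · (2,3)1 2/2 · (2,4)1 2/3 · (2,5)2 2/3 · (2,6)2 2/2
Row 3: (3,0)1 1/2 · (3,1)1 3/3 · (3,2)1 2/2 · (3,4)1 1/1 · (3,6)2 1/1
Sum over 18 agents: 0/1 + 0/1 + 1/2 + 1/2 + 1/3 + 2/2 + 1/3 + 3/4 + 3/3 + 2/2 + 2/3 + 2/3 + 2/2 + 1/2 + 3/3 + 2/2 + 1/1 + 1/1 = 49/4; mean = 49/4 ÷ 18 = 49/72 = 0.680555… → 0.681.

0.681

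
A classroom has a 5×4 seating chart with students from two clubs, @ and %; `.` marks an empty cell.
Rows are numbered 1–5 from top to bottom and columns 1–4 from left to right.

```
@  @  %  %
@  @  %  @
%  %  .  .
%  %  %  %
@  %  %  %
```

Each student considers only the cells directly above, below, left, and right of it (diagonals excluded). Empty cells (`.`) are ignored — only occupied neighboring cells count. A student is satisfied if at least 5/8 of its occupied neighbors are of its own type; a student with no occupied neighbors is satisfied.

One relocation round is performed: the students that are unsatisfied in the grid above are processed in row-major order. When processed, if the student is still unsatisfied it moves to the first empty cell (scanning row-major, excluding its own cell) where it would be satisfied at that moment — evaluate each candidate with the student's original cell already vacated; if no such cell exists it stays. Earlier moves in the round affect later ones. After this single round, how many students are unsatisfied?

3

Initially unsatisfied (in order): (1,4), (2,2), (2,3), (2,4), (5,1).
  (1,4) → (3,3).
  (2,2): no empty cell satisfies it; stays.
  (2,3) → (3,4).
  (2,4): no empty cell satisfies it; stays.
  (5,1): no empty cell satisfies it; stays.
Resulting grid:
@ @ % .
@ @ . @
% % % %
% % % %
@ % % %
Unsatisfied now: (1,3), (2,4), (5,1).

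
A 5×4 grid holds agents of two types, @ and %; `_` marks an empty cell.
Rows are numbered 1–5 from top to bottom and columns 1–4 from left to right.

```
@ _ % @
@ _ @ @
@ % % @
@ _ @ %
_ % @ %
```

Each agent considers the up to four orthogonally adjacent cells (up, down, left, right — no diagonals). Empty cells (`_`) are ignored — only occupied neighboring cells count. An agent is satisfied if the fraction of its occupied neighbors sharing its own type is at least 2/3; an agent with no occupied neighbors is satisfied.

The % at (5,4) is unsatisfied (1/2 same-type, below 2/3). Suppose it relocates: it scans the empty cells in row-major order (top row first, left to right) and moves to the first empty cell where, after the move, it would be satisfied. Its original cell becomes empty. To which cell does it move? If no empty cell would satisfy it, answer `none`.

Vacating (5,4). Empty cells in order:
  (1,2): 1/2 same-type → still unsatisfied.
  (2,2): 1/3 same-type → still unsatisfied.
  (4,2): 2/4 same-type → still unsatisfied.
  (5,1): 1/2 same-type → still unsatisfied.

none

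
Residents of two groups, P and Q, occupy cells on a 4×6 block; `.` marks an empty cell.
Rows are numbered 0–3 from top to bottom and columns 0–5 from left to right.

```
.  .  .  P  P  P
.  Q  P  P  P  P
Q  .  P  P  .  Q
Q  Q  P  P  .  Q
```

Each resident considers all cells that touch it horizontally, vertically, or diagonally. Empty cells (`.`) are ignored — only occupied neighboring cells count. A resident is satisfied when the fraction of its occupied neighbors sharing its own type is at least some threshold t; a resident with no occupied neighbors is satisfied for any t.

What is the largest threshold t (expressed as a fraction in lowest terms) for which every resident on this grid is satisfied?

Row 0: (0,3)P 4/4 · (0,4)P 5/5 · (0,5)P 3/3
Row 1: (1,1)Q 1/3 · (1,2)P 4/5 · (1,3)P 6/6 · (1,4)P 6/7 · (1,5)P 3/4
Row 2: (2,0)Q 3/3 · (2,2)P 5/7 · (2,3)P 6/6 · (2,5)Q 1/3
Row 3: (3,0)Q 2/2 · (3,1)Q 2/4 · (3,2)P 3/4 · (3,3)P 3/3 · (3,5)Q 1/1
The smallest same-type fraction is 1/3 at (1,1), which reduces to 1/3. Any threshold above that leaves this resident unsatisfied.

1/3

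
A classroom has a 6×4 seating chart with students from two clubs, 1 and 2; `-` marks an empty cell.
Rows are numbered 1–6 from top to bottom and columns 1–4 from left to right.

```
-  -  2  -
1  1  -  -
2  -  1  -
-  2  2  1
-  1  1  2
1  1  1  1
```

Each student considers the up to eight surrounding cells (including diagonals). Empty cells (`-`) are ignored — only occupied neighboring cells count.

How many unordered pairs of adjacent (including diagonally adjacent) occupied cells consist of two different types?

14

Scan each occupied cell's neighbors to the right and below (and the two forward diagonals) so each pair is counted once.
From row 1: 1 unlike of 1 pairs (running 1/1).
From row 2: 2 unlike of 4 pairs (running 3/5).
From row 3: 2 unlike of 4 pairs (running 5/9).
From row 4: 6 unlike of 9 pairs (running 11/18).
From row 5: 3 unlike of 10 pairs (running 14/28).
From row 6: 0 unlike of 3 pairs (running 14/31).
Total adjacent occupied pairs: 31; unlike-type pairs: 14.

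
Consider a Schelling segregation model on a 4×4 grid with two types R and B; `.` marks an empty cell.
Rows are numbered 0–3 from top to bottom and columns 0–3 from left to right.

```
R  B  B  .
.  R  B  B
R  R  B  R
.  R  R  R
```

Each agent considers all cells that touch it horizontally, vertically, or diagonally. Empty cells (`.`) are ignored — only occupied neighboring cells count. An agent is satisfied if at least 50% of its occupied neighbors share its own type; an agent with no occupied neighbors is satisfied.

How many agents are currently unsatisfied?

3

(0,0)R 1/2 satisfied
(0,1)B 2/4 satisfied
(0,2)B 3/4 satisfied
(1,1)R 3/7 not
(1,2)B 4/7 satisfied
(1,3)B 3/4 satisfied
(2,0)R 3/3 satisfied
(2,1)R 4/6 satisfied
(2,2)B 2/8 not
(2,3)R 2/5 not
(3,1)R 3/4 satisfied
(3,2)R 4/5 satisfied
(3,3)R 2/3 satisfied
Unsatisfied: (1,1), (2,2), (2,3) — 3 in total.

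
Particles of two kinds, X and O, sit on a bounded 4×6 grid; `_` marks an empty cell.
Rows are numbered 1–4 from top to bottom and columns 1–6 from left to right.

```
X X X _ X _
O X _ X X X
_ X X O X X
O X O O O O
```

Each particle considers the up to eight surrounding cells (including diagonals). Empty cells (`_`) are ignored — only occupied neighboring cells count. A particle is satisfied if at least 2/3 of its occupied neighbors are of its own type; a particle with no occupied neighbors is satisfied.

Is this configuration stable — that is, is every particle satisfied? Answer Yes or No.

No

Row 1: (1,1)X 2/3 ok · (1,2)X 3/4 ok · (1,3)X 3/3 ok · (1,5)X 3/3 ok
Row 2: (2,1)O 0/4 unhappy · (2,2)X 5/6 ok · (2,4)X 5/6 ok · (2,5)X 5/6 ok · (2,6)X 4/4 ok
Row 3: (3,2)X 3/6 unhappy · (3,3)X 4/7 unhappy · (3,4)O 3/7 unhappy · (3,5)X 4/8 unhappy · (3,6)X 3/5 unhappy
Row 4: (4,1)O 0/2 unhappy · (4,2)X 2/4 unhappy · (4,3)O 2/5 unhappy · (4,4)O 3/5 unhappy · (4,5)O 3/5 unhappy · (4,6)O 1/3 unhappy
For instance (2,1) has only 0/4 same-type neighbors, below 2/3.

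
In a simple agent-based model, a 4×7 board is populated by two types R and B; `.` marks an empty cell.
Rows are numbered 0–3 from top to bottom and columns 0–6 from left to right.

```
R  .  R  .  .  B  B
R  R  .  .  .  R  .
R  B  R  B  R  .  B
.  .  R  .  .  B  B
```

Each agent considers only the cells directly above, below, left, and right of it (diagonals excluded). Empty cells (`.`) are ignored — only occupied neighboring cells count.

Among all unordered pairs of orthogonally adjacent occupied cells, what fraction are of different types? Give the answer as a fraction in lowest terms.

Scan each occupied cell's neighbors to the right and below so each pair is counted once.
Row 0: R(0,0)–R(1,0)= B(0,5)–B(0,6)= B(0,5)–R(1,5)≠  → 1/3 unlike.
Row 1: R(1,0)–R(1,1)= R(1,0)–R(2,0)= R(1,1)–B(2,1)≠  → 1/3 unlike.
Row 2: R(2,0)–B(2,1)≠ B(2,1)–R(2,2)≠ R(2,2)–B(2,3)≠ R(2,2)–R(3,2)= B(2,3)–R(2,4)≠ B(2,6)–B(3,6)=  → 4/6 unlike.
Row 3: B(3,5)–B(3,6)=  → 0/1 unlike.
Total adjacent occupied pairs: 13; unlike-type pairs: 6.
6/13 is already in lowest terms.

6/13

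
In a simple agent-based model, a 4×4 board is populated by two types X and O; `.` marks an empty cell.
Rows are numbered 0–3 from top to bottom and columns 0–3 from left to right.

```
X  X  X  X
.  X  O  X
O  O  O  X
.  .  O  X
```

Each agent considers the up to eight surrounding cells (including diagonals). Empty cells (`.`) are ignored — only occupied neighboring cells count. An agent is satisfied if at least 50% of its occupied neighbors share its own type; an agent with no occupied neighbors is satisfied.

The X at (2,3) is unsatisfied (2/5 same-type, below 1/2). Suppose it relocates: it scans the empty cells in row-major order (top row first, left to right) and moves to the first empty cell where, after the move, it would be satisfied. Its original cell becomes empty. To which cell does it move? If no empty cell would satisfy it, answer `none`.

Vacating (2,3). Empty cells in order:
  (1,0): 3/5 same-type → satisfied — stop here.

(1,0)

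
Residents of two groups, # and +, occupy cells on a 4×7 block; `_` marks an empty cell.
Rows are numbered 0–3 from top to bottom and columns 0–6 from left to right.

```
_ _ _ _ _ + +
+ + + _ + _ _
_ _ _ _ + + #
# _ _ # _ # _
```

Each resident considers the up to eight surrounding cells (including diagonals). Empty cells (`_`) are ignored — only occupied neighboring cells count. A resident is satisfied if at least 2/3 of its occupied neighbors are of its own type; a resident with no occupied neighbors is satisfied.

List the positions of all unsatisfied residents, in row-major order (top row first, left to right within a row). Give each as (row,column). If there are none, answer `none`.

(2,4), (2,5), (2,6), (3,3), (3,5)

Row 0: (0,5)+ 2/2 satisfied · (0,6)+ 1/1 satisfied
Row 1: (1,0)+ 1/1 satisfied · (1,1)+ 2/2 satisfied · (1,2)+ 1/1 satisfied · (1,4)+ 3/3 satisfied
Row 2: (2,4)+ 2/4 not · (2,5)+ 2/4 not · (2,6)# 1/2 not
Row 3: (3,0)# 0/0 satisfied · (3,3)# 0/1 not · (3,5)# 1/3 not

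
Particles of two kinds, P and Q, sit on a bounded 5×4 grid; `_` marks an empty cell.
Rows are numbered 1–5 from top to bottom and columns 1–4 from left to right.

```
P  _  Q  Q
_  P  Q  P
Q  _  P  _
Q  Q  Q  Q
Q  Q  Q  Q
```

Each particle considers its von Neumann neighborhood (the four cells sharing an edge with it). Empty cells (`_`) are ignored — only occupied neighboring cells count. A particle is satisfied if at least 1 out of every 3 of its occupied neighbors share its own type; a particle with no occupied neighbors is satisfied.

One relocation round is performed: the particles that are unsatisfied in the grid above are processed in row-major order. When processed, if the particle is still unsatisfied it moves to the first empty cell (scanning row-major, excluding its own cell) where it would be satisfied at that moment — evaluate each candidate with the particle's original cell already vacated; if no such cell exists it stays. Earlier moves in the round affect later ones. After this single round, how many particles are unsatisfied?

Initially unsatisfied (in order): (2,2), (2,3), (2,4), (3,3).
  (2,2) → (1,2).
  (2,3): now satisfied by earlier moves; stays.
  (2,4) → (2,1).
  (3,3) → (2,2).
Resulting grid:
P P Q Q
P P Q _
Q _ _ _
Q Q Q Q
Q Q Q Q
All satisfied now.

0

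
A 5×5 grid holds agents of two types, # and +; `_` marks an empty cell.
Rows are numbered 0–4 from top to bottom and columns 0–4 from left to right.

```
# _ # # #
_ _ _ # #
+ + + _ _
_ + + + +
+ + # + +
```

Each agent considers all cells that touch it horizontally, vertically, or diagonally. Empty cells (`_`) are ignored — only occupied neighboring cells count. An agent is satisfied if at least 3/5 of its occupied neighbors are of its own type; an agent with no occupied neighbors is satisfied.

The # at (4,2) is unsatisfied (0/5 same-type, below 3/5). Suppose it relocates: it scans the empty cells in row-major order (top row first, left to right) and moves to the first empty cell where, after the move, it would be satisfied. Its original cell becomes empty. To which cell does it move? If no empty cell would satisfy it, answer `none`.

Vacating (4,2). Empty cells in order:
  (0,1): 2/2 same-type → satisfied — stop here.

(0,1)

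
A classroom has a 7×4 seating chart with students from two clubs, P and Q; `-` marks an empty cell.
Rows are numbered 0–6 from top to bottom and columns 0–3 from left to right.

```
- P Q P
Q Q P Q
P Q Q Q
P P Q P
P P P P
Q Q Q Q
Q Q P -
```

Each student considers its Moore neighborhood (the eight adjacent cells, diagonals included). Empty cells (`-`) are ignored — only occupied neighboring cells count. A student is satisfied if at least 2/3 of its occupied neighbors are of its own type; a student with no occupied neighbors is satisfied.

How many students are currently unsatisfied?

(0,1)P 1/4 not
(0,2)Q 2/5 not
(0,3)P 1/3 not
(1,0)Q 2/4 not
(1,1)Q 4/7 not
(1,2)P 2/8 not
(1,3)Q 3/5 not
(2,0)P 2/5 not
(2,1)Q 4/8 not
(2,2)Q 5/8 not
(2,3)Q 3/5 not
(3,0)P 4/5 satisfied
(3,1)P 5/8 not
(3,2)Q 3/8 not
(3,3)P 2/5 not
(4,0)P 3/5 not
(4,1)P 4/8 not
(4,2)P 4/8 not
(4,3)P 2/5 not
(5,0)Q 3/5 not
(5,1)Q 4/8 not
(5,2)Q 3/7 not
(5,3)Q 1/4 not
(6,0)Q 3/3 satisfied
(6,1)Q 4/5 satisfied
(6,2)P 0/4 not
Unsatisfied: (0,1), (0,2), (0,3), (1,0), (1,1), (1,2), (1,3), (2,0), (2,1), (2,2), (2,3), (3,1), (3,2), (3,3), (4,0), (4,1), (4,2), (4,3), (5,0), (5,1), (5,2), (5,3), (6,2) — 23 in total.

23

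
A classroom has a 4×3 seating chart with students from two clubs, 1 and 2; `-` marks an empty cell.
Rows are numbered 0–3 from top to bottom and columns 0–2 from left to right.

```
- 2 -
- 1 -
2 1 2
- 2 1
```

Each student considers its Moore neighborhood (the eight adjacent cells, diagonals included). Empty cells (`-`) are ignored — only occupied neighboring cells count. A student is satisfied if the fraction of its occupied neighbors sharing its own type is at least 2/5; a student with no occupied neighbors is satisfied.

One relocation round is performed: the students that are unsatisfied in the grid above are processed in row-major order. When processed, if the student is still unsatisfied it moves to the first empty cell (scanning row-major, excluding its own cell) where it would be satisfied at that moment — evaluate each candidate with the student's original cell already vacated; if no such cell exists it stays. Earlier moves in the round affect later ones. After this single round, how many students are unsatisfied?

Initially unsatisfied (in order): (0,1), (1,1), (2,0), (2,2), (3,2).
  (0,1) → (3,0).
  (1,1) → (0,0).
  (2,0): now satisfied by earlier moves; stays.
  (2,2) → (0,2).
  (3,2): now satisfied by earlier moves; stays.
Resulting grid:
1 - 2
- - -
2 1 -
2 2 1
Unsatisfied now: (2,1).

1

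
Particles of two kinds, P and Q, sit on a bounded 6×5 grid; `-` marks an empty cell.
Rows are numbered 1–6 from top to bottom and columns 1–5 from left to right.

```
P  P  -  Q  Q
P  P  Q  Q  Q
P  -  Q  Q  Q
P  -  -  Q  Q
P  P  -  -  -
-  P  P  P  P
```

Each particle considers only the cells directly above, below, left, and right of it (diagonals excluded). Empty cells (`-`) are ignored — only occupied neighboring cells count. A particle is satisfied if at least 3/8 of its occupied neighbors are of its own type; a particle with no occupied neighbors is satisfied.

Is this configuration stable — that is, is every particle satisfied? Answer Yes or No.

Yes

Row 1: (1,1)P 2/2 satisfied · (1,2)P 2/2 satisfied · (1,4)Q 2/2 satisfied · (1,5)Q 2/2 satisfied
Row 2: (2,1)P 3/3 satisfied · (2,2)P 2/3 satisfied · (2,3)Q 2/3 satisfied · (2,4)Q 4/4 satisfied · (2,5)Q 3/3 satisfied
Row 3: (3,1)P 2/2 satisfied · (3,3)Q 2/2 satisfied · (3,4)Q 4/4 satisfied · (3,5)Q 3/3 satisfied
Row 4: (4,1)P 2/2 satisfied · (4,4)Q 2/2 satisfied · (4,5)Q 2/2 satisfied
Row 5: (5,1)P 2/2 satisfied · (5,2)P 2/2 satisfied
Row 6: (6,2)P 2/2 satisfied · (6,3)P 2/2 satisfied · (6,4)P 2/2 satisfied · (6,5)P 1/1 satisfied
All meet the threshold, so the configuration is stable.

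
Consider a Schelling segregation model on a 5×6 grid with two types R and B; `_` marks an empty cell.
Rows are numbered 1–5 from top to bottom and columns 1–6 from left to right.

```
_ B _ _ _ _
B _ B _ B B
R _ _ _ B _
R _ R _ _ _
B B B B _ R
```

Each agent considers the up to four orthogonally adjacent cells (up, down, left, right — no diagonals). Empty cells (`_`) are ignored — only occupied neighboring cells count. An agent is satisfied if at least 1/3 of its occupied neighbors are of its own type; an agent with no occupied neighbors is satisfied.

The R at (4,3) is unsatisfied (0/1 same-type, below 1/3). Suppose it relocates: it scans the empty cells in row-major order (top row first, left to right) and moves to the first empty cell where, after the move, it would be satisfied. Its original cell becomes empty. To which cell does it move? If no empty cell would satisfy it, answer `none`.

Vacating (4,3). Empty cells in order:
  (1,1): 0/2 same-type → still unsatisfied.
  (1,3): 0/2 same-type → still unsatisfied.
  (1,4): 0/0 same-type → satisfied — stop here.

(1,4)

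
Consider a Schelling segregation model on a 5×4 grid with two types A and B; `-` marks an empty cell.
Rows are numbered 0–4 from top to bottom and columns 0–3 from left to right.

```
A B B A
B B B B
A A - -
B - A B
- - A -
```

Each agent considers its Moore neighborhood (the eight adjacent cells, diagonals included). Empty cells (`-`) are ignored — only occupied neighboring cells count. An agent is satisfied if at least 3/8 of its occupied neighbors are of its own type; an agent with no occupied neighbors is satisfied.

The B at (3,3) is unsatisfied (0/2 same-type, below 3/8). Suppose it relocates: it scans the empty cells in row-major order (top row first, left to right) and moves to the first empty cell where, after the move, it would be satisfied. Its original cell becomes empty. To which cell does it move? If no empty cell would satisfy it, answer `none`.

(2,2)

Vacating (3,3). Empty cells in order:
  (2,2): 3/5 same-type → satisfied — stop here.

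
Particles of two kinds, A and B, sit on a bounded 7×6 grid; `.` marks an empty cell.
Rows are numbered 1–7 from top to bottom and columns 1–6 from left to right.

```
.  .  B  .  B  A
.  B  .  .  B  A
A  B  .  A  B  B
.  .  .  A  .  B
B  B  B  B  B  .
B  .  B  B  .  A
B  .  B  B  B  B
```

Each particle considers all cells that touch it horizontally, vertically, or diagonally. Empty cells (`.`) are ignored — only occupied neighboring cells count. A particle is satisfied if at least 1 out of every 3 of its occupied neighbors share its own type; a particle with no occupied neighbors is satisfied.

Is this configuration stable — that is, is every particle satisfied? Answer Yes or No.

No

(1,3)B 1/1 satisfied
(1,5)B 1/3 satisfied
(1,6)A 1/3 satisfied
(2,2)B 2/3 satisfied
(2,5)B 3/6 satisfied
(2,6)A 1/5 not
(3,1)A 0/2 not
(3,2)B 1/2 satisfied
(3,4)A 1/3 satisfied
(3,5)B 3/6 satisfied
(3,6)B 3/4 satisfied
(4,4)A 1/5 not
(4,6)B 3/3 satisfied
(5,1)B 2/2 satisfied
(5,2)B 4/4 satisfied
(5,3)B 4/5 satisfied
(5,4)B 4/5 satisfied
(5,5)B 3/5 satisfied
(6,1)B 3/3 satisfied
(6,3)B 6/6 satisfied
(6,4)B 7/7 satisfied
(6,6)A 0/3 not
(7,1)B 1/1 satisfied
(7,3)B 3/3 satisfied
(7,4)B 4/4 satisfied
(7,5)B 3/4 satisfied
(7,6)B 1/2 satisfied
For instance (2,6) has only 1/5 same-type neighbors, below 1/3.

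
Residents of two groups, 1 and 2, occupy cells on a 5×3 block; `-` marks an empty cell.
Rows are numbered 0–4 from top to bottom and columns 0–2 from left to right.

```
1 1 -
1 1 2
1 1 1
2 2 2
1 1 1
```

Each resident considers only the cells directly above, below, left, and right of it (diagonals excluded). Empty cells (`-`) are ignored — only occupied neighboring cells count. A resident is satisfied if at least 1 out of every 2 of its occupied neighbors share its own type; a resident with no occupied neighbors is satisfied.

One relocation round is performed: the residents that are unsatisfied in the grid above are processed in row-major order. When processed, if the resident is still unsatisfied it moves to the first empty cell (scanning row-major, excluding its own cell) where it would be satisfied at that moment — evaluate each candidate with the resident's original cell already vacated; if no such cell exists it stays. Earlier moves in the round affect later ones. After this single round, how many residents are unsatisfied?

Initially unsatisfied (in order): (1,2), (2,2), (3,0), (3,2).
  (1,2): no empty cell satisfies it; stays.
  (2,2) → (0,2).
  (3,0) → (2,2).
  (3,2): now satisfied by earlier moves; stays.
Resulting grid:
1 1 1
1 1 2
1 1 2
- 2 2
1 1 1
Unsatisfied now: (1,2), (3,1).

2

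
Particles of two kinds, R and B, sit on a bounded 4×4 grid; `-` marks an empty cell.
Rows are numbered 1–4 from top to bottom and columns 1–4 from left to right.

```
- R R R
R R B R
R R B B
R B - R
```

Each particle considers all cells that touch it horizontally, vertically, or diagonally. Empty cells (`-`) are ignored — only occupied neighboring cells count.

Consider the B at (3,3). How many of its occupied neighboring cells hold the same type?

Occupied neighbors of (3,3): (2,2)=R, (2,3)=B, (2,4)=R, (3,2)=R, (3,4)=B, (4,2)=B, (4,4)=R.
Same type (B): 3 of 7.

3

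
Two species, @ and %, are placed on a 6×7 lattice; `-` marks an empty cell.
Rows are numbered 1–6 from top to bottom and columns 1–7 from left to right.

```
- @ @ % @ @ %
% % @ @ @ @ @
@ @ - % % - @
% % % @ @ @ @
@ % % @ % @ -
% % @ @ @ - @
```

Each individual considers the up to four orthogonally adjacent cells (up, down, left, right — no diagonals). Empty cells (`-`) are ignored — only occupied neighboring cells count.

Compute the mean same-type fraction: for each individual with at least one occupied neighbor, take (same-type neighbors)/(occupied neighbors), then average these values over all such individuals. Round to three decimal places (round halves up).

0.532

(1,2)@ 1/2
(1,3)@ 2/3
(1,4)% 0/3
(1,5)@ 2/3
(1,6)@ 2/3
(1,7)% 0/2
(2,1)% 1/2
(2,2)% 1/4
(2,3)@ 2/3
(2,4)@ 2/4
(2,5)@ 3/4
(2,6)@ 3/3
(2,7)@ 2/3
(3,1)@ 1/3
(3,2)@ 1/3
(3,4)% 1/3
(3,5)% 1/3
(3,7)@ 2/2
(4,1)% 1/3
(4,2)% 3/4
(4,3)% 2/3
(4,4)@ 2/4
(4,5)@ 2/4
(4,6)@ 3/3
(4,7)@ 2/2
(5,1)@ 0/3
(5,2)% 3/4
(5,3)% 2/4
(5,4)@ 2/4
(5,5)% 0/4
(5,6)@ 1/2
(6,1)% 1/2
(6,2)% 2/3
(6,3)@ 1/3
(6,4)@ 3/3
(6,5)@ 1/2
(6,7)@ — no occupied neighbors
Sum over 36 individuals: 1/2 + 2/3 + 0/3 + 2/3 + 2/3 + 0/2 + 1/2 + 1/4 + 2/3 + 2/4 + 3/4 + 3/3 + 2/3 + 1/3 + 1/3 + 1/3 + 1/3 + 2/2 + 1/3 + 3/4 + 2/3 + 2/4 + 2/4 + 3/3 + 2/2 + 0/3 + 3/4 + 2/4 + 2/4 + 0/4 + 1/2 + 1/2 + 2/3 + 1/3 + 3/3 + 1/2 = 115/6; mean = 115/6 ÷ 36 = 115/216 = 0.532407… → 0.532.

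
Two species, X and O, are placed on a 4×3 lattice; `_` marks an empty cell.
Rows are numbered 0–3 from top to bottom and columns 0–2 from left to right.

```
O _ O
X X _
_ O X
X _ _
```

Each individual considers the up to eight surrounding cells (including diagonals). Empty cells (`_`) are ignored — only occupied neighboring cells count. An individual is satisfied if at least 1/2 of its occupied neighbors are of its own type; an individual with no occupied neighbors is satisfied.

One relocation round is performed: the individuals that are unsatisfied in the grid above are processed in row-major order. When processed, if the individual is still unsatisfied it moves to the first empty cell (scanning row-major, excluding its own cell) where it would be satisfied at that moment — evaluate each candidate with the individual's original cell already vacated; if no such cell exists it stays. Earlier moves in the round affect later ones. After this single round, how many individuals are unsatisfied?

1

Initially unsatisfied (in order): (0,0), (0,2), (1,0), (1,1), (2,1), (3,0).
  (0,0) → (1,2).
  (0,2): now satisfied by earlier moves; stays.
  (1,0): now satisfied by earlier moves; stays.
  (1,1) → (0,0).
  (2,1) → (0,1).
  (3,0): now satisfied by earlier moves; stays.
Resulting grid:
X O O
X _ O
_ _ X
X _ _
Unsatisfied now: (2,2).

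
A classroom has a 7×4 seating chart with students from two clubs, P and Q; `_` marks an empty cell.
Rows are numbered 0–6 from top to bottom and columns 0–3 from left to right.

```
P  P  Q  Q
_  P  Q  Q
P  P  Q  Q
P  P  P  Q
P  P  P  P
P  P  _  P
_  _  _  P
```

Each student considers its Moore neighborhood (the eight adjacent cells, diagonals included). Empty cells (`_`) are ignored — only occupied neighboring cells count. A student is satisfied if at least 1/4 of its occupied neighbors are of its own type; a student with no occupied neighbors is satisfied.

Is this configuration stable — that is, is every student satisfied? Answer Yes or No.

Yes

Row 0: (0,0)P 2/2 ok · (0,1)P 2/4 ok · (0,2)Q 3/5 ok · (0,3)Q 3/3 ok
Row 1: (1,1)P 4/7 ok · (1,2)Q 5/8 ok · (1,3)Q 5/5 ok
Row 2: (2,0)P 4/4 ok · (2,1)P 5/7 ok · (2,2)Q 4/8 ok · (2,3)Q 4/5 ok
Row 3: (3,0)P 5/5 ok · (3,1)P 7/8 ok · (3,2)P 5/8 ok · (3,3)Q 2/5 ok
Row 4: (4,0)P 5/5 ok · (4,1)P 7/7 ok · (4,2)P 6/7 ok · (4,3)P 3/4 ok
Row 5: (5,0)P 3/3 ok · (5,1)P 4/4 ok · (5,3)P 3/3 ok
Row 6: (6,3)P 1/1 ok
All meet the threshold, so the configuration is stable.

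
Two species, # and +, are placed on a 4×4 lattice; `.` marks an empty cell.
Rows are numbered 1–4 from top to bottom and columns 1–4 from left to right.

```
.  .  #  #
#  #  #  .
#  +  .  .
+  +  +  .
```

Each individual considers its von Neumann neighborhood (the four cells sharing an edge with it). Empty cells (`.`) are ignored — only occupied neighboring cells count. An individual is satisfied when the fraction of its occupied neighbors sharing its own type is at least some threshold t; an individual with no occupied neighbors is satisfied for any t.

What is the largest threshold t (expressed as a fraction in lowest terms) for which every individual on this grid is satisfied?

1/3

Row 1: (1,3)# 2/2 · (1,4)# 1/1
Row 2: (2,1)# 2/2 · (2,2)# 2/3 · (2,3)# 2/2
Row 3: (3,1)# 1/3 · (3,2)+ 1/3
Row 4: (4,1)+ 1/2 · (4,2)+ 3/3 · (4,3)+ 1/1
The smallest same-type fraction is 1/3 at (3,1), which reduces to 1/3. Any threshold above that leaves this individual unsatisfied.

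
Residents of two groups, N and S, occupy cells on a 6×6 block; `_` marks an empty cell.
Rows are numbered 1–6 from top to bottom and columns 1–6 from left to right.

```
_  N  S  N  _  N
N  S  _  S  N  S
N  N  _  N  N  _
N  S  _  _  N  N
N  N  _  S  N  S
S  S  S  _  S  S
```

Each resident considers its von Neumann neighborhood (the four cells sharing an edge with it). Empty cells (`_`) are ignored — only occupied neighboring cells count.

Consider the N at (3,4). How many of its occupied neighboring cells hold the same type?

Occupied neighbors of (3,4): (2,4)=S, (3,5)=N.
Same type (N): 1 of 2.

1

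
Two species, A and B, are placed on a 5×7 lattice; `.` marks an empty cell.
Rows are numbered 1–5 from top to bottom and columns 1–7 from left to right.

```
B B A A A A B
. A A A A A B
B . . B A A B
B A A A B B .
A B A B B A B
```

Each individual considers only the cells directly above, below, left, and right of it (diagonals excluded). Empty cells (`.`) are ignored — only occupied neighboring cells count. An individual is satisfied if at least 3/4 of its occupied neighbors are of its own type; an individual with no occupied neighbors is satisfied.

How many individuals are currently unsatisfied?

(1,1)B 1/1 satisfied
(1,2)B 1/3 not
(1,3)A 2/3 not
(1,4)A 3/3 satisfied
(1,5)A 3/3 satisfied
(1,6)A 2/3 not
(1,7)B 1/2 not
(2,2)A 1/2 not
(2,3)A 3/3 satisfied
(2,4)A 3/4 satisfied
(2,5)A 4/4 satisfied
(2,6)A 3/4 satisfied
(2,7)B 2/3 not
(3,1)B 1/1 satisfied
(3,4)B 0/3 not
(3,5)A 2/4 not
(3,6)A 2/4 not
(3,7)B 1/2 not
(4,1)B 1/3 not
(4,2)A 1/3 not
(4,3)A 3/3 satisfied
(4,4)A 1/4 not
(4,5)B 2/4 not
(4,6)B 1/3 not
(5,1)A 0/2 not
(5,2)B 0/3 not
(5,3)A 1/3 not
(5,4)B 1/3 not
(5,5)B 2/3 not
(5,6)A 0/3 not
(5,7)B 0/1 not
Unsatisfied: (1,2), (1,3), (1,6), (1,7), (2,2), (2,7), (3,4), (3,5), (3,6), (3,7), (4,1), (4,2), (4,4), (4,5), (4,6), (5,1), (5,2), (5,3), (5,4), (5,5), (5,6), (5,7) — 22 in total.

22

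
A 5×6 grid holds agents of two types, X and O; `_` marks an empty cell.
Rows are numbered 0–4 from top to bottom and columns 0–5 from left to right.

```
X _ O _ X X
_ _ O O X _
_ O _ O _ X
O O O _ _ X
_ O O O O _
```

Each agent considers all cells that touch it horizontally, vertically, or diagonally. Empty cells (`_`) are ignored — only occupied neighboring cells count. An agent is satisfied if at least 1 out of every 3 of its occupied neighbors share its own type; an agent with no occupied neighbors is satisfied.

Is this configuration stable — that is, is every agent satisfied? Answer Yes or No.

Row 0: (0,0)X 0/0 satisfied · (0,2)O 2/2 satisfied · (0,4)X 2/3 satisfied · (0,5)X 2/2 satisfied
Row 1: (1,2)O 4/4 satisfied · (1,3)O 3/5 satisfied · (1,4)X 3/5 satisfied
Row 2: (2,1)O 4/4 satisfied · (2,3)O 3/4 satisfied · (2,5)X 2/2 satisfied
Row 3: (3,0)O 3/3 satisfied · (3,1)O 5/5 satisfied · (3,2)O 6/6 satisfied · (3,5)X 1/2 satisfied
Row 4: (4,1)O 4/4 satisfied · (4,2)O 4/4 satisfied · (4,3)O 3/3 satisfied · (4,4)O 1/2 satisfied
All meet the threshold, so the configuration is stable.

Yes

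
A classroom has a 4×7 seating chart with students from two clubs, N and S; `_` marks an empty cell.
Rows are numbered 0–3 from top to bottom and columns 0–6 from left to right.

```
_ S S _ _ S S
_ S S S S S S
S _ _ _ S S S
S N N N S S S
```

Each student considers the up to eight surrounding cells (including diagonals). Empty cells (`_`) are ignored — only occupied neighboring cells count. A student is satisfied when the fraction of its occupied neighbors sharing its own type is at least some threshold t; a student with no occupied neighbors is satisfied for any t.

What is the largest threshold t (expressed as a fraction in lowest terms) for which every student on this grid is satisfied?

(0,1)S 3/3
(0,2)S 4/4
(0,5)S 4/4
(0,6)S 3/3
(1,1)S 4/4
(1,2)S 4/4
(1,3)S 4/4
(1,4)S 5/5
(1,5)S 7/7
(1,6)S 5/5
(2,0)S 2/3
(2,4)S 6/7
(2,5)S 8/8
(2,6)S 5/5
(3,0)S 1/2
(3,1)N 1/3
(3,2)N 2/2
(3,3)N 1/3
(3,4)S 3/4
(3,5)S 5/5
(3,6)S 3/3
The smallest same-type fraction is 1/3 at (3,1), which reduces to 1/3. Any threshold above that leaves this student unsatisfied.

1/3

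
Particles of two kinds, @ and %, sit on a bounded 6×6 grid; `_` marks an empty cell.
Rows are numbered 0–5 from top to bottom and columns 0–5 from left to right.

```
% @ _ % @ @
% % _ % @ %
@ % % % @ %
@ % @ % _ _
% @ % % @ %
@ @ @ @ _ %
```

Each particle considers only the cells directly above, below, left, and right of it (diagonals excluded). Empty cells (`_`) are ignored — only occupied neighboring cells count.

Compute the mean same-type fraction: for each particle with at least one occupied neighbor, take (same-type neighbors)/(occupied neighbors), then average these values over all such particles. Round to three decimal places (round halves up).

0.476

Row 0: (0,0)% 1/2 · (0,1)@ 0/2 · (0,3)% 1/2 · (0,4)@ 2/3 · (0,5)@ 1/2
Row 1: (1,0)% 2/3 · (1,1)% 2/3 · (1,3)% 2/3 · (1,4)@ 2/4 · (1,5)% 1/3
Row 2: (2,0)@ 1/3 · (2,1)% 3/4 · (2,2)% 2/3 · (2,3)% 3/4 · (2,4)@ 1/3 · (2,5)% 1/2
Row 3: (3,0)@ 1/3 · (3,1)% 1/4 · (3,2)@ 0/4 · (3,3)% 2/3
Row 4: (4,0)% 0/3 · (4,1)@ 1/4 · (4,2)% 1/4 · (4,3)% 2/4 · (4,4)@ 0/2 · (4,5)% 1/2
Row 5: (5,0)@ 1/2 · (5,1)@ 3/3 · (5,2)@ 2/3 · (5,3)@ 1/2 · (5,5)% 1/1
Sum over 31 particles: 1/2 + 0/2 + 1/2 + 2/3 + 1/2 + 2/3 + 2/3 + 2/3 + 2/4 + 1/3 + 1/3 + 3/4 + 2/3 + 3/4 + 1/3 + 1/2 + 1/3 + 1/4 + 0/4 + 2/3 + 0/3 + 1/4 + 1/4 + 2/4 + 0/2 + 1/2 + 1/2 + 3/3 + 2/3 + 1/2 + 1/1 = 59/4; mean = 59/4 ÷ 31 = 59/124 = 0.475806… → 0.476.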